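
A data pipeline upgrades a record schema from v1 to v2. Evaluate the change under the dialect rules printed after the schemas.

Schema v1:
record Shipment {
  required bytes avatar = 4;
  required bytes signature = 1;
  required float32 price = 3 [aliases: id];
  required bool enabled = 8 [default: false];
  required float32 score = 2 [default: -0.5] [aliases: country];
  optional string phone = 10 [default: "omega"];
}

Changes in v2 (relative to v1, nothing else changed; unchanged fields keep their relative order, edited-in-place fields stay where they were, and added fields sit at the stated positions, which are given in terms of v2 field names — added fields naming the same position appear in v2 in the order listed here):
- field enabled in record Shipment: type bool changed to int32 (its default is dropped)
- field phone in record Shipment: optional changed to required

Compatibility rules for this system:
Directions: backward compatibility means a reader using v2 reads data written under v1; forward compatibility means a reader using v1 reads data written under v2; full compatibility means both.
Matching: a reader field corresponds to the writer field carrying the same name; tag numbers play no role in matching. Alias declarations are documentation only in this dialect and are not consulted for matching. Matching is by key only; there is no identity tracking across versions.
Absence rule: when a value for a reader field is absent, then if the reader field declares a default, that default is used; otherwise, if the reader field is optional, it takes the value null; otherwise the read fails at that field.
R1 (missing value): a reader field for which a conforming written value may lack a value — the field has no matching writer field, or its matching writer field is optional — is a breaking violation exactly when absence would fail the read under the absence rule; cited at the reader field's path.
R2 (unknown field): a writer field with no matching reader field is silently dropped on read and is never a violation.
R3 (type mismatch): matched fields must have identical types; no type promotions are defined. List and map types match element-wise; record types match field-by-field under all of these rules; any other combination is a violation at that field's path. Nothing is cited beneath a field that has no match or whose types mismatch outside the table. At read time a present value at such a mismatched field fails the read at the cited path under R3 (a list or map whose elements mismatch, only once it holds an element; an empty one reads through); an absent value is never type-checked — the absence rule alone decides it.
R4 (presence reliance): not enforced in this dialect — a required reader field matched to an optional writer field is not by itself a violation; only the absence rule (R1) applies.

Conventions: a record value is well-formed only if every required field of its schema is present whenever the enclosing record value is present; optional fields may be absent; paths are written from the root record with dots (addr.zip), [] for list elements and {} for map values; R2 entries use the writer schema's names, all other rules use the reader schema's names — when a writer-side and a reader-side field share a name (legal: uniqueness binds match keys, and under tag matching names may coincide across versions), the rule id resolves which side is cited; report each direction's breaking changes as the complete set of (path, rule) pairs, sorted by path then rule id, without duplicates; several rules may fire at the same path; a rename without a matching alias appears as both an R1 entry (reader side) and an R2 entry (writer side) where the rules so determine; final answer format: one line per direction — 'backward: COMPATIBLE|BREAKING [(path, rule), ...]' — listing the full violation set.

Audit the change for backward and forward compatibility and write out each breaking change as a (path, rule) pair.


arrows below run writer -> reader for Shipment
checking backward for Shipment: reader v2 against writer v1:
  bytes -> bytes, writer required: avatar aligns to avatar
  bytes -> bytes, writer required: signature aligns to signature
  float32 -> float32, writer required: price aligns to price
  bool -> int32, writer required: enabled aligns to enabled
  float32 -> float32, writer required: score aligns to score
  string -> string, writer optional: phone aligns to phone
  R3 fires at enabled
  => backward verdict for Shipment: BREAKING, 1 violation(s)
checking forward for Shipment: reader v1 against writer v2:
  bytes -> bytes, writer required: avatar aligns to avatar
  bytes -> bytes, writer required: signature aligns to signature
  float32 -> float32, writer required: price aligns to price
  int32 -> bool, writer required: enabled aligns to enabled
  float32 -> float32, writer required: score aligns to score
  string -> string, writer required: phone aligns to phone
  R3 fires at enabled
  => forward verdict for Shipment: BREAKING, 1 violation(s)

backward: BREAKING [(enabled, R3)]; forward: BREAKING [(enabled, R3)]


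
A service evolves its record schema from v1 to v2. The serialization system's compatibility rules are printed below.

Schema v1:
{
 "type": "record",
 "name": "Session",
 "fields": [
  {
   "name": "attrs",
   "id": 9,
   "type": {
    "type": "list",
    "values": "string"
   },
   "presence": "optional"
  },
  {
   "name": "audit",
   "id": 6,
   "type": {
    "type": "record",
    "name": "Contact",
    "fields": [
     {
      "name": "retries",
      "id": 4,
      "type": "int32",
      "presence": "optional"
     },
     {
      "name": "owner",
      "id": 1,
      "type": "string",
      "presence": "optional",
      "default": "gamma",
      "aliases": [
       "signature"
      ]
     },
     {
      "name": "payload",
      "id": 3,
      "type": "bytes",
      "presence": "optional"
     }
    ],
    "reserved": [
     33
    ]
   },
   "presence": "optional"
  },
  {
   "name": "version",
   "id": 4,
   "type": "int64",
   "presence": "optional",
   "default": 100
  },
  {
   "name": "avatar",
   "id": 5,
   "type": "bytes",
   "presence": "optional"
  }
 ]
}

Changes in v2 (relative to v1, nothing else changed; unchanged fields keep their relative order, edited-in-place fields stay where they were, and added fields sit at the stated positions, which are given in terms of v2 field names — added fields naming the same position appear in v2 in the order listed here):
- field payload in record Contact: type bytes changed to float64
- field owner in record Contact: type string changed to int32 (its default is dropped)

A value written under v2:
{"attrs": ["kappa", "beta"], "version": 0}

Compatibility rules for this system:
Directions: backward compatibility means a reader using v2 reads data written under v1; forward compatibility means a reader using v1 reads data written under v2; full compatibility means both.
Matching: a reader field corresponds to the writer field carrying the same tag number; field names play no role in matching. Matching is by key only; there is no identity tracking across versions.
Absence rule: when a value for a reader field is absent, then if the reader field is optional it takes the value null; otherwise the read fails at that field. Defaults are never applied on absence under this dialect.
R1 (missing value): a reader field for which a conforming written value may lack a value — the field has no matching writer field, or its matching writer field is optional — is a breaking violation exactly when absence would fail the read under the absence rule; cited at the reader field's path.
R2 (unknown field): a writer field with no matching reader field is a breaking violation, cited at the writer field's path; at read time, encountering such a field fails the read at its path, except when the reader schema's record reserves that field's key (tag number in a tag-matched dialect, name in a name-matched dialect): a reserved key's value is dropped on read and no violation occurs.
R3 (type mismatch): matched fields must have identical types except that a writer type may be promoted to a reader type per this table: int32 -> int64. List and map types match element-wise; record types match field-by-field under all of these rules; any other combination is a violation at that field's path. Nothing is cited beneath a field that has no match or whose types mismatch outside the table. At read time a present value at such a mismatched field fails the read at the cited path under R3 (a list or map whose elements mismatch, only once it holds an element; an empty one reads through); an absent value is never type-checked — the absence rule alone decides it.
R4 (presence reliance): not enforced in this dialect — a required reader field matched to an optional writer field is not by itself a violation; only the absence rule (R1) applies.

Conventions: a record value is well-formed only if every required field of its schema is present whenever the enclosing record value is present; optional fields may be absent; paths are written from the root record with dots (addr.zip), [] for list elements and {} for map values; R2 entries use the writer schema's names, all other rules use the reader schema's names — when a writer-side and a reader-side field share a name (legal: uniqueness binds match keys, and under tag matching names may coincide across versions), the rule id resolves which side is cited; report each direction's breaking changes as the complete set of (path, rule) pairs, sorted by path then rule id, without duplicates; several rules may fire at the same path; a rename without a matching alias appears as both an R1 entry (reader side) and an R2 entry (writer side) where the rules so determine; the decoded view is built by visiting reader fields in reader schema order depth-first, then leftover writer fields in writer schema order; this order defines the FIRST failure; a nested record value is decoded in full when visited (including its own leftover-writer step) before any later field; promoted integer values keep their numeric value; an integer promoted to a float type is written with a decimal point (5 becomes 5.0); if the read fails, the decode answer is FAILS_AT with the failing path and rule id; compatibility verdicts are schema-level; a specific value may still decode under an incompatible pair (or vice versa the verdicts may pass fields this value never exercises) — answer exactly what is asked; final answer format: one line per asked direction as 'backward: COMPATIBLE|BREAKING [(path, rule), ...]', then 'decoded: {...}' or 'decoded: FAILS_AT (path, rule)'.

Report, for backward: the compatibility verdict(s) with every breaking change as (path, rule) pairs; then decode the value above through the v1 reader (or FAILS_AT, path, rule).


backward: BREAKING [(audit.owner, R3), (audit.payload, R3)]; decoded: {"attrs": ["kappa", "beta"], "audit": null, "version": 0, "avatar": null}

the writer's type comes first in each Session pair
backward for Session (reader v2, writer v1):
  attrs: list<string> -> list<string>, writer optional; from attrs
  audit: Contact -> Contact, writer optional; from audit
  version: int64 -> int64, writer optional; from version
  avatar: bytes -> bytes, writer optional; from avatar
  audit.retries: int32 -> int32, writer optional; from audit.retries
  audit.owner: string -> int32, writer optional; from audit.owner
  audit.payload: bytes -> float64, writer optional; from audit.payload
  violation R3 at audit.owner
  violation R3 at audit.payload
  => backward: BREAKING (2)
decode walk for Session under reader schema v1:
  attrs := ["kappa", "beta"]
  audit := null (missing; optional => null)
  version := 0
  avatar := null (missing; optional => null)
  => decoded: {"attrs": ["kappa", "beta"], "audit": null, "version": 0, "avatar": null}


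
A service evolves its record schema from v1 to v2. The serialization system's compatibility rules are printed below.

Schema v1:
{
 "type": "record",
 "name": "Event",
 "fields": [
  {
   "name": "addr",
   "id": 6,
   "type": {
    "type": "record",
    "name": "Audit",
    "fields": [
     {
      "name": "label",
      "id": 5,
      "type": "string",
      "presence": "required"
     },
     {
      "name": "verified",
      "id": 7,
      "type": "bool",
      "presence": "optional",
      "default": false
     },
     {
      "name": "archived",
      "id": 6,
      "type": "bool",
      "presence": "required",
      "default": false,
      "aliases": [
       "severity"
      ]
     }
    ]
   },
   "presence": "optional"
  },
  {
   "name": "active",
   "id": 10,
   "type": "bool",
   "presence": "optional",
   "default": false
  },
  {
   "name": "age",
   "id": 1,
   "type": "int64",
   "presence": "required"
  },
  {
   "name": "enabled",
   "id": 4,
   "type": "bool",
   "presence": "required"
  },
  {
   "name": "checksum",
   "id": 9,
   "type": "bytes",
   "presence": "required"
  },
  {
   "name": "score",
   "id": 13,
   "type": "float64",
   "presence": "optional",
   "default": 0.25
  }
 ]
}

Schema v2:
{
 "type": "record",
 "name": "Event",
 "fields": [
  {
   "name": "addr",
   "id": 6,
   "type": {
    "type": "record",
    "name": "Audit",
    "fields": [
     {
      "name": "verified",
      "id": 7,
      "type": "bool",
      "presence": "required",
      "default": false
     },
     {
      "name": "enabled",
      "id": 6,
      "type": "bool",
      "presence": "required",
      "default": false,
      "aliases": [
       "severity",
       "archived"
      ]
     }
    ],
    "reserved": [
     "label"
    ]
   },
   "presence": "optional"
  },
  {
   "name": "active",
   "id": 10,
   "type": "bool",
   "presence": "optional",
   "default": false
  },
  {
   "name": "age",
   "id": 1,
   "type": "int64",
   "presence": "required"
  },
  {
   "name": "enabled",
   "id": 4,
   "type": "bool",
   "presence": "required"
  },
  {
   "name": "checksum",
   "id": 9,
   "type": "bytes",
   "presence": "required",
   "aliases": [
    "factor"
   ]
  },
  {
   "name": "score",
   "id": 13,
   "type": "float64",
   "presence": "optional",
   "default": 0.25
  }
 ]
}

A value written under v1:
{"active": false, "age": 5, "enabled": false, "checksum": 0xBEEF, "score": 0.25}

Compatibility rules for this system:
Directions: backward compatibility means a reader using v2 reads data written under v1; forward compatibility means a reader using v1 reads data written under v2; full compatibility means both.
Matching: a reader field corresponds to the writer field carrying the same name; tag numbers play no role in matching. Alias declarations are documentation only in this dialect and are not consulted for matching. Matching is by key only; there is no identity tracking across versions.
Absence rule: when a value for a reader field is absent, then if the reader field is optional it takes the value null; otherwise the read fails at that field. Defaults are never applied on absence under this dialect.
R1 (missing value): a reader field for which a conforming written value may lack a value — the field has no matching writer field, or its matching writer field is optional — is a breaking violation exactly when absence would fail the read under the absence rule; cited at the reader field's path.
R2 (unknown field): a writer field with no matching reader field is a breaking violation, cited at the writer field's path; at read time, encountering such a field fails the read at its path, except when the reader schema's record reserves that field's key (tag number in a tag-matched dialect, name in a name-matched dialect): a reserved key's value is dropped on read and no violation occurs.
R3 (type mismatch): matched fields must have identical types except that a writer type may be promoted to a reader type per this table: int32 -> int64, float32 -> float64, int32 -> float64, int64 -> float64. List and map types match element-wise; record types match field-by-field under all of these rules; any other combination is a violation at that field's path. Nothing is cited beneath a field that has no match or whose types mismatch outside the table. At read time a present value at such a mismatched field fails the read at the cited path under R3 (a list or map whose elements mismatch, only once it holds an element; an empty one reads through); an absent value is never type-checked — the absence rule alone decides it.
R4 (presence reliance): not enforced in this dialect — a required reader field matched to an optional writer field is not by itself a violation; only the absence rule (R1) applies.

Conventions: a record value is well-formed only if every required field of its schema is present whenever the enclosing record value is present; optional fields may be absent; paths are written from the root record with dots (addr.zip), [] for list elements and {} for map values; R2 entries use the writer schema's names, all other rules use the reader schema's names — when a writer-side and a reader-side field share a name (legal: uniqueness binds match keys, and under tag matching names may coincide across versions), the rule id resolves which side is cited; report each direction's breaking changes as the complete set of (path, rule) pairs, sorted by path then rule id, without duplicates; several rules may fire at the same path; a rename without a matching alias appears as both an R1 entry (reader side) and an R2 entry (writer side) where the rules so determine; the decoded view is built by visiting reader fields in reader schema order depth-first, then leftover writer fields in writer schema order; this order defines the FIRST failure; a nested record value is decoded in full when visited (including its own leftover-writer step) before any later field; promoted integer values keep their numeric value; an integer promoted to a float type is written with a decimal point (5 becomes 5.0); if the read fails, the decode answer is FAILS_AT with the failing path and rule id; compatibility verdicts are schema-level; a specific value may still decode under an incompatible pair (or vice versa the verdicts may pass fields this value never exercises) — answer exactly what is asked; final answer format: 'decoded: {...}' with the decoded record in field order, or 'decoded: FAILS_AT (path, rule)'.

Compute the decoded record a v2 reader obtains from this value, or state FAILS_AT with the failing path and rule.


decoded: {"addr": null, "active": false, "age": 5, "enabled": false, "checksum": 0xBEEF, "score": 0.25}

in Event below, arrows point writer -> reader
decoding the Event value with the v2 reader:
  addr := null (absent, optional -> null)
  active := false
  age := 5
  enabled := false
  checksum := 0xBEEF
  score := 0.25
  => decoded: {"addr": null, "active": false, "age": 5, "enabled": false, "checksum": 0xBEEF, "score": 0.25}
ruling out the remaining Event differences:
  renamed field archived to enabled in record Audit (alias archived declared on the renamed field) -> shifts the Event verdicts, not this decode
  removed field label from record Audit (its key "label" joins the reserved list) -> shifts the Event verdicts, not this decode
  field verified in record Audit: optional changed to required -> shifts the Event verdicts, not this decode


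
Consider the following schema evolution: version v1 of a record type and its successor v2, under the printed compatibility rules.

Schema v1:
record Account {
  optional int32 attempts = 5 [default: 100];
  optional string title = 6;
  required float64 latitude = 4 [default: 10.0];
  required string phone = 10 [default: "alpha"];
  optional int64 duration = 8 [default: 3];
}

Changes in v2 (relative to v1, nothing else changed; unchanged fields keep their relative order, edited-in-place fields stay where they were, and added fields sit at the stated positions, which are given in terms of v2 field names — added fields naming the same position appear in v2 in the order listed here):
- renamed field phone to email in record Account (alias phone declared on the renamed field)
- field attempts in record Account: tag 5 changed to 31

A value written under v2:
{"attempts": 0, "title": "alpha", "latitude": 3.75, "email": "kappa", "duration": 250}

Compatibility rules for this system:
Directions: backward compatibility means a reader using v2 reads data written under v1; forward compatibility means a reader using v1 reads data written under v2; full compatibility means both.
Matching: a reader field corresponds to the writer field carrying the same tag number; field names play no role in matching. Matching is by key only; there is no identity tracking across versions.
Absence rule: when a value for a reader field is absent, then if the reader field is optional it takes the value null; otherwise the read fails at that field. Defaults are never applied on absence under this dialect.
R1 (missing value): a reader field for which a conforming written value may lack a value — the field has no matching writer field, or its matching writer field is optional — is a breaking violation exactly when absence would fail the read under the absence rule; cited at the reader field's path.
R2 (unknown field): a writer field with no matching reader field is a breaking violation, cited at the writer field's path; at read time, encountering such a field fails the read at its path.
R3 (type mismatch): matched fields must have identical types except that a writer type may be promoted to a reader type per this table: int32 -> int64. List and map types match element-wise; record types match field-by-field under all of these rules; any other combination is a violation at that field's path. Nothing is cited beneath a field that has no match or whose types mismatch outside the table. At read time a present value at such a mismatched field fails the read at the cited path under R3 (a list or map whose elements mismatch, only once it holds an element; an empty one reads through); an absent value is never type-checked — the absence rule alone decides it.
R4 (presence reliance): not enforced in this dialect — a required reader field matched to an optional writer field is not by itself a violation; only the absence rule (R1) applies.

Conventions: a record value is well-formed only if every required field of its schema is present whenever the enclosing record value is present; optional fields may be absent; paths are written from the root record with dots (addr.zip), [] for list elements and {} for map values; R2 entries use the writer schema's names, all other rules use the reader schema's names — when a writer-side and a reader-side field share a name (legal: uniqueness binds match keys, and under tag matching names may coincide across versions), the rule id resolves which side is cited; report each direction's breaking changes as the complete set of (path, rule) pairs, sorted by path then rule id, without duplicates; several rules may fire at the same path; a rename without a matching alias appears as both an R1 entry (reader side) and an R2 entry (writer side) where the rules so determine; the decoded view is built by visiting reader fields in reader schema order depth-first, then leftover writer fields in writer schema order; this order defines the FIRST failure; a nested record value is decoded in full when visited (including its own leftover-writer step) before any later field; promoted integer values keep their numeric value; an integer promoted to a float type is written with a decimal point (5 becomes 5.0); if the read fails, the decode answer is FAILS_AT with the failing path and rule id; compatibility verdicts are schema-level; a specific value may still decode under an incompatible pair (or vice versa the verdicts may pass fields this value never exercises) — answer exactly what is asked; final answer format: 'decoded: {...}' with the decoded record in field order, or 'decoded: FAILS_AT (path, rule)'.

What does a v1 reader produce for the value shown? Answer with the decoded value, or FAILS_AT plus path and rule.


decoded: FAILS_AT (attempts, R2)

arrows below run writer -> reader for Account
decoding the Account value with the v1 reader:
  attempts := null (absent, optional -> null)
  title := "alpha"
  latitude := 3.75
  phone := "kappa" (from writer email)
  duration := 250
  read fails at attempts under R2 (unknown field)
  => FAILS_AT (attempts, R2)
ruling out the remaining Account differences:
  renamed field phone to email in record Account (alias phone declared on the renamed field) -> no rule fires on it and the decoded Account view is identical with or without it


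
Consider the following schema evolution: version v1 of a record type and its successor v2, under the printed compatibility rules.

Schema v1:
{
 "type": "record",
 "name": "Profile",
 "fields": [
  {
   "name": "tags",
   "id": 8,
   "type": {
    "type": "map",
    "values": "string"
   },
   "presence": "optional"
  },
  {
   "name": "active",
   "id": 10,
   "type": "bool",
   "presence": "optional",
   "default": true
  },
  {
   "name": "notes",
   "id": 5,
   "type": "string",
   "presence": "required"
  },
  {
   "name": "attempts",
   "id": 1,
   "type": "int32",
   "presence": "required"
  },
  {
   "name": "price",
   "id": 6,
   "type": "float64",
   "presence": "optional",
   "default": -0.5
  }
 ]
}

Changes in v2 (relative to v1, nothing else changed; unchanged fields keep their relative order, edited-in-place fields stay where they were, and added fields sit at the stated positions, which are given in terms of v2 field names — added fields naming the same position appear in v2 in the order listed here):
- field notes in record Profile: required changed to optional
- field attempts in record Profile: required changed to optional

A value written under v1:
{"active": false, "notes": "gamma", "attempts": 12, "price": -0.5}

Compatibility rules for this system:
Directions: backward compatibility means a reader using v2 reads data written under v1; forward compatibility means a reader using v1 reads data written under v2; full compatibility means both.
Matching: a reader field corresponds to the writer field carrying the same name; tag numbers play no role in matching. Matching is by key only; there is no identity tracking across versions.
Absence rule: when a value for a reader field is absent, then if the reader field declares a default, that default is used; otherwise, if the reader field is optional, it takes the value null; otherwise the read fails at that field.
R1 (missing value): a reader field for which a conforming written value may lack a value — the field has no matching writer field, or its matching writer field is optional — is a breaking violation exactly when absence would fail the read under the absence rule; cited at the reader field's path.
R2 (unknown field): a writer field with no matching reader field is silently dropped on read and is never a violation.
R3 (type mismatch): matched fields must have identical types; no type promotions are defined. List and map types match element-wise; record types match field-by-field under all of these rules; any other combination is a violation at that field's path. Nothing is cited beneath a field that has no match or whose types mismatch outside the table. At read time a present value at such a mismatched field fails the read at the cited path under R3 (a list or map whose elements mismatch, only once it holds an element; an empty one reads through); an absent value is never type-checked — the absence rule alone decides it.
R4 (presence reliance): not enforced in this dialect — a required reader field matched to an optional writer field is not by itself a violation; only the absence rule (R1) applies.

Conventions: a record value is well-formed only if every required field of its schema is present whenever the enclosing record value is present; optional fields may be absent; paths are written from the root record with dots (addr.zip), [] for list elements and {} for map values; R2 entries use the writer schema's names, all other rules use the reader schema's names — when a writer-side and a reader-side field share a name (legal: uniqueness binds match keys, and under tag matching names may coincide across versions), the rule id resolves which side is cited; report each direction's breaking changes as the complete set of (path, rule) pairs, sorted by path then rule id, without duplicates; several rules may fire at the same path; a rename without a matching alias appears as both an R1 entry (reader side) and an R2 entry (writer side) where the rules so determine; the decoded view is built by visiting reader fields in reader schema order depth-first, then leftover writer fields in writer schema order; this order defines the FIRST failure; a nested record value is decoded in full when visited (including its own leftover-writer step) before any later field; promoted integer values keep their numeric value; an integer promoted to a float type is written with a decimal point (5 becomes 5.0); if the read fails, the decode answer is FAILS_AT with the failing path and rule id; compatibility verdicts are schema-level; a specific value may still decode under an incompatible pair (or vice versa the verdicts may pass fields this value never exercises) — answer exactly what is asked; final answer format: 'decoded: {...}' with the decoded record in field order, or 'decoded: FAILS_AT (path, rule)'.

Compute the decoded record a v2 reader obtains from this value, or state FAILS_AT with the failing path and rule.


decoded: {"tags": null, "active": false, "notes": "gamma", "attempts": 12, "price": -0.5}

each type pair in Profile: writer, then reader
decoding the Profile value with the v2 reader:
  tags := null (absent, optional -> null)
  active := false
  notes := "gamma"
  attempts := 12
  price := -0.5
  => decoded: {"tags": null, "active": false, "notes": "gamma", "attempts": 12, "price": -0.5}
ruling out the remaining Profile differences:
  field notes in record Profile: required changed to optional -> changes Profile's schema-level verdicts only — the decode of this value is the same
  field attempts in record Profile: required changed to optional -> changes Profile's schema-level verdicts only — the decode of this value is the same


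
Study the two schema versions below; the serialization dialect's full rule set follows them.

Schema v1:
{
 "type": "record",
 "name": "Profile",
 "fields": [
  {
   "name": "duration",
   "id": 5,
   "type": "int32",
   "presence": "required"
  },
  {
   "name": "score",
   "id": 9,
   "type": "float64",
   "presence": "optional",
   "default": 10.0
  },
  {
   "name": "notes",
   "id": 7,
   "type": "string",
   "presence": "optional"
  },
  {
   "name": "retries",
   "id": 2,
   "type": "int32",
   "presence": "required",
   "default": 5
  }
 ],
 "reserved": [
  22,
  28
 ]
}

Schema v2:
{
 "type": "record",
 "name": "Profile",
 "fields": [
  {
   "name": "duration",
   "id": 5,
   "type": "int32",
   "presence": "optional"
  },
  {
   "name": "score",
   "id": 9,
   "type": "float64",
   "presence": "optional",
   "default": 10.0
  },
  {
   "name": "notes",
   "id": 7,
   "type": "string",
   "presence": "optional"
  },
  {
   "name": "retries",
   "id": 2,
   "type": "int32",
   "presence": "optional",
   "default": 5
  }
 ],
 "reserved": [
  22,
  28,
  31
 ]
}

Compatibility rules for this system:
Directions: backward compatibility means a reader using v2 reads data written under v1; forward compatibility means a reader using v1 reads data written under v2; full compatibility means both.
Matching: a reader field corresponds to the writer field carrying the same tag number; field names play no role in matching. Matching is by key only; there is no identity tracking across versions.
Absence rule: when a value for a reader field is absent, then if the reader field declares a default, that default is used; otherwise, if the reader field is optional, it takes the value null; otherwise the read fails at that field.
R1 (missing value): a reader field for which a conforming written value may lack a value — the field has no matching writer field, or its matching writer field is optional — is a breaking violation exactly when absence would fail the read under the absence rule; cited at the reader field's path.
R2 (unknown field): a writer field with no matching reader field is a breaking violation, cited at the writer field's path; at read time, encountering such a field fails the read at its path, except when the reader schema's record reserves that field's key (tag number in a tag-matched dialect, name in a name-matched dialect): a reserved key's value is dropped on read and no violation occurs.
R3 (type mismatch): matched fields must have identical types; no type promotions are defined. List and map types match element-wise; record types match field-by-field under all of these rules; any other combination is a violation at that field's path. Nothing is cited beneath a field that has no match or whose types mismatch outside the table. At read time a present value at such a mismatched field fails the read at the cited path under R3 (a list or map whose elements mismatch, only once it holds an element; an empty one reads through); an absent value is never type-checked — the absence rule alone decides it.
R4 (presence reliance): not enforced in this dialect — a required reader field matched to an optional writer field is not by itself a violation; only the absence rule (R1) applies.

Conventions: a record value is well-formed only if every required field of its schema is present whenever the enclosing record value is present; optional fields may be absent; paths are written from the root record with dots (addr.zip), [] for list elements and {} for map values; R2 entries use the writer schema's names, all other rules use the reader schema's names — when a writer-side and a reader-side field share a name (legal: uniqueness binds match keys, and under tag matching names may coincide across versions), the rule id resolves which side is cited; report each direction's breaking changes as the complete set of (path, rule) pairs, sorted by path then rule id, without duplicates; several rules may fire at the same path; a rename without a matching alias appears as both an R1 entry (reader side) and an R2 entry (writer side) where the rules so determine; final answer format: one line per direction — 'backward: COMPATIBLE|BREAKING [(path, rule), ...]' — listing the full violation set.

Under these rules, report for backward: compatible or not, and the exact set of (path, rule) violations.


arrows below run writer -> reader for Profile
checking backward for Profile: reader v2 against writer v1:
  duration: paired with writer duration (int32 -> int32; writer required)
  score: paired with writer score (float64 -> float64; writer optional)
  notes: paired with writer notes (string -> string; writer optional)
  retries: paired with writer retries (int32 -> int32; writer required)
  => backward: COMPATIBLE
the rest of the Profile diff is inert for this question:
  field retries in record Profile: required changed to optional -> fires no rule on Profile, leaving the asked answer as it is
  field duration in record Profile: required changed to optional -> fires only in the forward direction of Profile, which is not asked here

backward: COMPATIBLE []


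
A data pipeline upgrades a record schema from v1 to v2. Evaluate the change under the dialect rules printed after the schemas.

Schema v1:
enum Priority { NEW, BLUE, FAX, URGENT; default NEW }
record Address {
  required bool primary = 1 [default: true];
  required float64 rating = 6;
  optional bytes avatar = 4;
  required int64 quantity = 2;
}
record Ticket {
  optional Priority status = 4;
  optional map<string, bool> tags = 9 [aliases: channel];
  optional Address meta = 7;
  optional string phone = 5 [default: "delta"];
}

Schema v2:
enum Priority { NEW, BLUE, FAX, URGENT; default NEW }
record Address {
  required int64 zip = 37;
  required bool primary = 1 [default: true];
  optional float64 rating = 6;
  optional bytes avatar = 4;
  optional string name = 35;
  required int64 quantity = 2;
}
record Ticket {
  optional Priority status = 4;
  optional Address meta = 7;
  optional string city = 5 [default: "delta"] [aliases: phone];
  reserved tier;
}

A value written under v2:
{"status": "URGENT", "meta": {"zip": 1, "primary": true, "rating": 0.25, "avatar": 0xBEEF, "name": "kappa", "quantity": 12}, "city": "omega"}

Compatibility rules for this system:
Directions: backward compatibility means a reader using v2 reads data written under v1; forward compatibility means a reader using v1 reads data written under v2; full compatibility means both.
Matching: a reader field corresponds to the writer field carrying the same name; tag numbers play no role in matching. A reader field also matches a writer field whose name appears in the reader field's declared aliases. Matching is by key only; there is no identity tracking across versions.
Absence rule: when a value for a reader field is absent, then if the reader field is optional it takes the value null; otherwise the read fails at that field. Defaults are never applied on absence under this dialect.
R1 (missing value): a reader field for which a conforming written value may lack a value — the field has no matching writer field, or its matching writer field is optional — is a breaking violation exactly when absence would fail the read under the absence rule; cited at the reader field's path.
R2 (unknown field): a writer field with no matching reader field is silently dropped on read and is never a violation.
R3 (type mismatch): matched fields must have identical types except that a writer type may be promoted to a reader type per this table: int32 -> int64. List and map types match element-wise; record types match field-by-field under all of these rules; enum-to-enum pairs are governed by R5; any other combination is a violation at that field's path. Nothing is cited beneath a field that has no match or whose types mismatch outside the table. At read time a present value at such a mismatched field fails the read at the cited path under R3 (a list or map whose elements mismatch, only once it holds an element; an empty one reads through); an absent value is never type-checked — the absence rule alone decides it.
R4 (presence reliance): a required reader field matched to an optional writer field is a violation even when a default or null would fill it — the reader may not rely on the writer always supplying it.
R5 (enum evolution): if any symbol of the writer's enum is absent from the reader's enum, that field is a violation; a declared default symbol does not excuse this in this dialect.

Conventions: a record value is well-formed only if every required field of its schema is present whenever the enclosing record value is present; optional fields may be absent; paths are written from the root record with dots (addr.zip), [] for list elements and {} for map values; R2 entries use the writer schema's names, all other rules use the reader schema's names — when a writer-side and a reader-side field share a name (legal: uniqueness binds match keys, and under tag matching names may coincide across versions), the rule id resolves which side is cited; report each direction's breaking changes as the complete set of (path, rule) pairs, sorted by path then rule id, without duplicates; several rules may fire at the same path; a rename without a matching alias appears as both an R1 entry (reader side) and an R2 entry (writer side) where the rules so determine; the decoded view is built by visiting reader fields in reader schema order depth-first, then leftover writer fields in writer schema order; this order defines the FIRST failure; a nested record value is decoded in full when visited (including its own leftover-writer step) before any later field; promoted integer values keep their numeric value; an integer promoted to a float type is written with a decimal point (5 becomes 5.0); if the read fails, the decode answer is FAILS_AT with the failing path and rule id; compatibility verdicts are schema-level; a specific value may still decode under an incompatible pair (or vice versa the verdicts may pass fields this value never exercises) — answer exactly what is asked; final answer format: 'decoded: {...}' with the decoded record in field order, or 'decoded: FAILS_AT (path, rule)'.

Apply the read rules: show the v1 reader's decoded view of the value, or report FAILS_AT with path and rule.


decoded: {"status": "URGENT", "tags": null, "meta": {"primary": true, "rating": 0.25, "avatar": 0xBEEF, "quantity": 12}, "phone": null}

each type pair in Ticket: writer, then reader
decode walk for Ticket under reader schema v1:
  status := "URGENT"
  tags := null (not supplied -> null)
  meta.primary := true
  meta.rating := 0.25
  meta.avatar := 0xBEEF
  meta.quantity := 12
  writer meta.zip: unmatched, discarded
  writer meta.name: unmatched, discarded
  phone := null (not supplied -> null)
  writer city: unmatched, discarded
  => decoded: {"status": "URGENT", "tags": null, "meta": {"primary": true, "rating": 0.25, "avatar": 0xBEEF, "quantity": 12}, "phone": null}
checking off the Ticket differences that do not matter here:
  field rating in record Address: required changed to optional -> changes Ticket's schema-level verdicts only — the decode of this value is the same
  removed field tags from record Ticket -> no rule fires on it and the decoded Ticket view is identical with or without it
  added field name to record Address: optional string, tag 35 (in v2 it sits immediately before quantity) -> no rule fires on it and the decoded Ticket view is identical with or without it
  added field zip to record Address: required int64, tag 37 (in v2 it sits immediately before primary) -> changes Ticket's schema-level verdicts only — the decode of this value is the same
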